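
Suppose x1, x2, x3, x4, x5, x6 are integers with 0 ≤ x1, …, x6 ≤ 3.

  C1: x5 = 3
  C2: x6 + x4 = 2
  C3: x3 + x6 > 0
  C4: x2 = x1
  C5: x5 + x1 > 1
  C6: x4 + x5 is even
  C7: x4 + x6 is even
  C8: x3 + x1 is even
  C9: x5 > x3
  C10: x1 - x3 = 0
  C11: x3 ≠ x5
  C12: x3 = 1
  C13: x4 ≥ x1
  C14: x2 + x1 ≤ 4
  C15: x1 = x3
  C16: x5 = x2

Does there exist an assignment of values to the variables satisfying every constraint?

Unsatisfiable

Constraint 1 fixes x5 = 3 and constraint 12 fixes x3 = 1. Constraints 4, 15, and 16 give x5 = x2 = x1 = x3, so x5 = x3. But 3 ≠ 1 — contradiction.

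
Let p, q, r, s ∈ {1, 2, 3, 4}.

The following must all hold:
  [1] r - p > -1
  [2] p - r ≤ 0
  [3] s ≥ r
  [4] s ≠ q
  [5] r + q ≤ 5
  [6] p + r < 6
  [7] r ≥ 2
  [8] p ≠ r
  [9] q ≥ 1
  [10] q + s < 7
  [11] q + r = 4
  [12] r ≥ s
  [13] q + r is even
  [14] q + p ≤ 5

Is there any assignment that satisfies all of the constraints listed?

Satisfiable

The assignment p = 2, q = 1, r = 3, s = 3 works:
  constraint 1 holds since r - p = 1.
  constraint 2 holds since p - r = -1.
  constraint 5 holds since r + q = 4.
The rest check out directly.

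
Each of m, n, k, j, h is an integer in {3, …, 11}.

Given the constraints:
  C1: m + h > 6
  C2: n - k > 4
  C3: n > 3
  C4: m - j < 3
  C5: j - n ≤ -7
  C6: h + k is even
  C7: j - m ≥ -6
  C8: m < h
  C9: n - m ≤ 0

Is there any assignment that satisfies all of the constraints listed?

Unsatisfiable

Constraints 5, 7, and 9 give j − m ≥ -6, m − n ≥ 0, n − j ≥ 7.
Adding all 3 inequalities: the left sides telescope to 0, and the right sides sum to (-6) + 0 + 7 = 1. So 0 ≥ 1, which is false.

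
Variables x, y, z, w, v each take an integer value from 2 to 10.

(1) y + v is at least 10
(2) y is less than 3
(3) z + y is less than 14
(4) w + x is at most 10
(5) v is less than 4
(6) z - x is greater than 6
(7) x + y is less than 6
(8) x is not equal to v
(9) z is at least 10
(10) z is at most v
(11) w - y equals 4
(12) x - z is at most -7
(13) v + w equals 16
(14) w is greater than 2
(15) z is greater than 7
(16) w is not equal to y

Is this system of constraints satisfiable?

Unsatisfiable

From constraints 9 and 10: v ≥ z and z ≥ 10, so v ≥ 10. From constraint 5: v ≤ 3. But 3 < 10, so no value of v works.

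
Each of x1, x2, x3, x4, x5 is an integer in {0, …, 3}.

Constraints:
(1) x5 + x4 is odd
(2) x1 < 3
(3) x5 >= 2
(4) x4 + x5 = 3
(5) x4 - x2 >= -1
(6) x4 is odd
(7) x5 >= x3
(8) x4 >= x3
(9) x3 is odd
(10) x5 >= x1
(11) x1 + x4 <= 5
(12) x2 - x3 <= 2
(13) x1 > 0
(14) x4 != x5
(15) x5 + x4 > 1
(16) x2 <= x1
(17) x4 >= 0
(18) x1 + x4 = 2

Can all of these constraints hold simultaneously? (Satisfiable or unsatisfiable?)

One satisfying assignment is x1 = 1, x2 = 1, x3 = 1, x4 = 1, x5 = 2.
For the less obvious constraints — constraint 4: x4 + x5 = 3; constraint 5: x4 - x2 = 0 — and the others hold by inspection.

Satisfiable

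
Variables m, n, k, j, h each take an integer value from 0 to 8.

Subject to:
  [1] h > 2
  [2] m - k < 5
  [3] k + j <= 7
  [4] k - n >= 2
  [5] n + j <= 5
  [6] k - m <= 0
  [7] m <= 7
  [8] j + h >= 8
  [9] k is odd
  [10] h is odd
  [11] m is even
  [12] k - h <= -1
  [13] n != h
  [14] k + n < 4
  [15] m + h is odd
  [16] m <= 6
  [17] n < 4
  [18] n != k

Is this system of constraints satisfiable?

Satisfiable

Try m = 6, n = 0, k = 3, j = 2, h = 7.
Check constraint 2: m - k = 3; constraint 3: k + j = 5. The remaining constraints are straightforward to verify.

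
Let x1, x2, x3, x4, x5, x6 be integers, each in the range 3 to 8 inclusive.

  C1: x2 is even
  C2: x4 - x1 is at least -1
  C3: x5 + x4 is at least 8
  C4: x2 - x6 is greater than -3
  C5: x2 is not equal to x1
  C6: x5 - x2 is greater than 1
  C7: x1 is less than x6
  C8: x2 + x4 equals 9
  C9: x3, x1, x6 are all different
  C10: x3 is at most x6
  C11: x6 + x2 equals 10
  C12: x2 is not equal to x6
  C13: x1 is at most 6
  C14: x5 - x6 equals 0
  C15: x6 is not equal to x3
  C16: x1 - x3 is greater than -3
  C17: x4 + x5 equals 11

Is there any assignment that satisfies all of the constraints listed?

One satisfying assignment is x1 = 3, x2 = 4, x3 = 5, x4 = 5, x5 = 6, x6 = 6.
For the less obvious constraints — constraint 2: x4 - x1 = 2; constraint 3: x5 + x4 = 11; constraint 4: x2 - x6 = -2 — and the others hold by inspection.

Satisfiable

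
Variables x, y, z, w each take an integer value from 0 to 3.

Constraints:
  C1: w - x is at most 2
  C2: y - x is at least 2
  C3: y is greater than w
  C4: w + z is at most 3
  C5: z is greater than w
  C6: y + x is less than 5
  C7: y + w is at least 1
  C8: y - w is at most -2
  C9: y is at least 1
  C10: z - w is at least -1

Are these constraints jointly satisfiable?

Constraints 1, 2, and 8 give y − x ≥ 2, x − w ≥ -2, w − y ≥ 2.
Adding all 3 inequalities: the left sides telescope to 0, and the right sides sum to 2 + (-2) + 2 = 2. So 0 ≥ 2, which is false.

Unsatisfiable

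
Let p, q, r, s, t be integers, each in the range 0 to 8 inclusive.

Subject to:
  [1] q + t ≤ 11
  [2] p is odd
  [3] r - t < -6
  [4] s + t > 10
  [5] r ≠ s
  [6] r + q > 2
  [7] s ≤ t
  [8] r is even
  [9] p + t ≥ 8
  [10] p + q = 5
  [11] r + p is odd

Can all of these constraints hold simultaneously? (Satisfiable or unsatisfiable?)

The assignment p = 1, q = 4, r = 0, s = 5, t = 7 works:
  constraint 1 holds since q + t = 11.
  constraint 3 holds since r - t = -7.
  constraint 4 holds since s + t = 12.
The rest check out directly.

Satisfiable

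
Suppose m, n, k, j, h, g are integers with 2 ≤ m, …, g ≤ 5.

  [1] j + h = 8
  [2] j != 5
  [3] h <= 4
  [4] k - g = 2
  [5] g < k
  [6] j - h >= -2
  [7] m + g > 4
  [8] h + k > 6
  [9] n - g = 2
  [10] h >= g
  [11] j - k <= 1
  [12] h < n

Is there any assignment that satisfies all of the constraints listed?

Satisfiable

Take m = 3, n = 5, k = 5, j = 4, h = 4, g = 3. Then constraint 1: j + h = 8; constraint 4: k - g = 2, and every other listed constraint is also met.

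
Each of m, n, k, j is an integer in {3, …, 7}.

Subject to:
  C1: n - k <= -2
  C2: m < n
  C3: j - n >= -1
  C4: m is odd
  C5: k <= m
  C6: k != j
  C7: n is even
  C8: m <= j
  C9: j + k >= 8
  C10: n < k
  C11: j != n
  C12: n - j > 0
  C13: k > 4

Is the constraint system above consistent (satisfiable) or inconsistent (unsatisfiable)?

Unsatisfiable

Constraints 5, 8, 10, and 12 give k ≤ m, m ≤ j, j < n, n < k. Chaining: k ≤ m ≤ j < n < k, which forces k < k — impossible.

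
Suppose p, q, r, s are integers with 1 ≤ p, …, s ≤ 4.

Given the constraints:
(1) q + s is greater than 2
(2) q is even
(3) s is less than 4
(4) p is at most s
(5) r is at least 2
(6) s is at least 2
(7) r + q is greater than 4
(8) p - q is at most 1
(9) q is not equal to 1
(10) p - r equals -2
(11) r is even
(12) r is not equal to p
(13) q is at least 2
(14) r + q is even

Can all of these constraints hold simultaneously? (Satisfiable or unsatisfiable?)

Satisfiable

Take p = 2, q = 2, r = 4, s = 2. Then constraint 1: q + s = 4; constraint 7: r + q = 6; constraint 8: p - q = 0, and every other listed constraint is also met.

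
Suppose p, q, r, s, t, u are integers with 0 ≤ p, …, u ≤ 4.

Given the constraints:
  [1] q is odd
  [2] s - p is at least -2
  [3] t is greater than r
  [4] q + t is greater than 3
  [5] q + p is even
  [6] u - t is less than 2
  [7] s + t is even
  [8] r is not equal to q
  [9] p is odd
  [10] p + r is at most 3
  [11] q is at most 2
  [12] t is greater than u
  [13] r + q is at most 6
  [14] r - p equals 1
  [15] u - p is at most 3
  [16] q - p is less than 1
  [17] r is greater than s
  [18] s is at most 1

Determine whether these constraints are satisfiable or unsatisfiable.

Satisfiable

Try p = 1, q = 1, r = 2, s = 0, t = 4, u = 3.
Check constraint 2: s - p = -1; constraint 4: q + t = 5; constraint 6: u - t = -1. The remaining constraints are straightforward to verify.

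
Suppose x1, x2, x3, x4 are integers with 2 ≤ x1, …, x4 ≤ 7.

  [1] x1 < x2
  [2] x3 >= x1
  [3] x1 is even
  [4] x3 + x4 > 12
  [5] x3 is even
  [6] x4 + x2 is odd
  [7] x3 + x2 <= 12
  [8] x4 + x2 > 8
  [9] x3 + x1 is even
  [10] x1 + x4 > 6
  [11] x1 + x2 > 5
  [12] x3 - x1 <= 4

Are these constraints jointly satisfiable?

Satisfiable

Take x1 = 2, x2 = 4, x3 = 6, x4 = 7. Then constraint 4: x3 + x4 = 13; constraint 7: x3 + x2 = 10; constraint 8: x4 + x2 = 11, and every other listed constraint is also met.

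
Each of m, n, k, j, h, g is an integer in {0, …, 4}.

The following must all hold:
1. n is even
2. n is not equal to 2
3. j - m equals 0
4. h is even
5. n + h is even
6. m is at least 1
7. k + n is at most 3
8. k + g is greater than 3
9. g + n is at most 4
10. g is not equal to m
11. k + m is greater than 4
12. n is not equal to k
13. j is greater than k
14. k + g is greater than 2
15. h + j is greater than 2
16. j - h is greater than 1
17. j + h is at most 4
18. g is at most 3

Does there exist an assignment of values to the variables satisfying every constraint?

The assignment m = 4, n = 0, k = 3, j = 4, h = 0, g = 1 works:
  constraint 3 holds since j - m = 0.
  constraint 7 holds since k + n = 3.
  constraint 8 holds since k + g = 4.
The rest check out directly.

Satisfiable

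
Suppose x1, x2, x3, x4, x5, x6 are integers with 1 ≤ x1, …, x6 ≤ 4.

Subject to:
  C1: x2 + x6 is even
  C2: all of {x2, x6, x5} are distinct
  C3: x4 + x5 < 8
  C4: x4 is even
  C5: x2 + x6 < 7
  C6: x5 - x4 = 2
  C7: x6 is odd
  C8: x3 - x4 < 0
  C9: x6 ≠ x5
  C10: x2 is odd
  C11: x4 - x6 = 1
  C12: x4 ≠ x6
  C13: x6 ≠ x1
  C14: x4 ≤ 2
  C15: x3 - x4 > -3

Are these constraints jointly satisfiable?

One satisfying assignment is x1 = 2, x2 = 3, x3 = 1, x4 = 2, x5 = 4, x6 = 1.
For the less obvious constraints — constraint 3: x4 + x5 = 6; constraint 5: x2 + x6 = 4 — and the others hold by inspection.

Satisfiable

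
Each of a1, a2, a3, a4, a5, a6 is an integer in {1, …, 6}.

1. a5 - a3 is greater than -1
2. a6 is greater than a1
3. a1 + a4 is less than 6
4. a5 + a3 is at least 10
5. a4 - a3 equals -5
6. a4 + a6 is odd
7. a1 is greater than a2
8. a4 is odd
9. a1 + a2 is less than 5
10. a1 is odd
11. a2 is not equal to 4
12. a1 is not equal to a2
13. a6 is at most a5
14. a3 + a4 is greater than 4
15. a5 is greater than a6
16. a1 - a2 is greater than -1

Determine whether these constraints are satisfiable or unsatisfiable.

Satisfiable

Take a1 = 3, a2 = 1, a3 = 6, a4 = 1, a5 = 6, a6 = 4. Then constraint 1: a5 - a3 = 0; constraint 3: a1 + a4 = 4, and every other listed constraint is also met.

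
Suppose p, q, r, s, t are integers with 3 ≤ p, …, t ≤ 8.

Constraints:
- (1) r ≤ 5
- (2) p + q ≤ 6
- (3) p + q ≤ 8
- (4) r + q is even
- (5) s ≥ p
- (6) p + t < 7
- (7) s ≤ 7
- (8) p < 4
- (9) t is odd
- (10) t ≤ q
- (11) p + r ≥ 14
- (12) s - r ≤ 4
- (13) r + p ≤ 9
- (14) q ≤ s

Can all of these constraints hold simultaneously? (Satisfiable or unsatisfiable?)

From constraints 5 and 7: p ≤ s ≤ 7. From constraint 1: r ≤ 5. Hence p + r ≤ 12. But constraint 11 requires p + r ≥ 14, and 14 > 12. Contradiction.

Unsatisfiable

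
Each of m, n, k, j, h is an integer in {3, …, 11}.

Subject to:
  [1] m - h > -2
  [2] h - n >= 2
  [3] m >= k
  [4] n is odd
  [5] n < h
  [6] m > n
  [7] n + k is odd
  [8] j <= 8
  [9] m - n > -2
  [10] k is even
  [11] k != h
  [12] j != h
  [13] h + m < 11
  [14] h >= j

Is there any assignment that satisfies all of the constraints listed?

Satisfiable

Setting (m, n, k, j, h) = (4, 3, 4, 4, 5) satisfies everything: constraint 1: m - h = -1; constraint 2: h - n = 2; constraint 9: m - n = 1, and the others follow.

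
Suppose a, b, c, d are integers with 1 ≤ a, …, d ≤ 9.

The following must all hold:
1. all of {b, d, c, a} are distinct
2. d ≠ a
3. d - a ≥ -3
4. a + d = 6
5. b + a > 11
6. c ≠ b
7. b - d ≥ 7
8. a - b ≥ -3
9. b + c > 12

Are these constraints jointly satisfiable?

Constraints 3, 7, and 8 give d − a ≥ -3, a − b ≥ -3, b − d ≥ 7.
Adding all 3 inequalities: the left sides telescope to 0, and the right sides sum to (-3) + (-3) + 7 = 1. So 0 ≥ 1, which is false.

Unsatisfiable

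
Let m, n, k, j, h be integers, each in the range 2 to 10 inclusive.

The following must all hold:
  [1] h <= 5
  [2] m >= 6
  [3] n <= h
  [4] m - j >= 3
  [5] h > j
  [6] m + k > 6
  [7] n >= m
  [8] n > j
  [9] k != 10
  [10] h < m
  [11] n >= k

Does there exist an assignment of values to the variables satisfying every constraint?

From constraints 2 and 7: n ≥ m and m ≥ 6, so n ≥ 6. From constraints 1 and 3: n ≤ h and h ≤ 5, so n ≤ 5. But 5 < 6, so no value of n works.

Unsatisfiable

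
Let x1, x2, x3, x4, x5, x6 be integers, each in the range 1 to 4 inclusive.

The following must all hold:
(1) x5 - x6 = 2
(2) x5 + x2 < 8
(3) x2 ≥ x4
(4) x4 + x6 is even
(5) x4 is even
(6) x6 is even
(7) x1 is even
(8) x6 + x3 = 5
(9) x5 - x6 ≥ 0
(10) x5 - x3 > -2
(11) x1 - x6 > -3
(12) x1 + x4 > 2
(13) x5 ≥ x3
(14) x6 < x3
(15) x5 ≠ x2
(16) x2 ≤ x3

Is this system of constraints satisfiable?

Satisfiable

Setting (x1, x2, x3, x4, x5, x6) = (2, 2, 3, 2, 4, 2) satisfies everything: constraint 1: x5 - x6 = 2; constraint 2: x5 + x2 = 6, and the others follow.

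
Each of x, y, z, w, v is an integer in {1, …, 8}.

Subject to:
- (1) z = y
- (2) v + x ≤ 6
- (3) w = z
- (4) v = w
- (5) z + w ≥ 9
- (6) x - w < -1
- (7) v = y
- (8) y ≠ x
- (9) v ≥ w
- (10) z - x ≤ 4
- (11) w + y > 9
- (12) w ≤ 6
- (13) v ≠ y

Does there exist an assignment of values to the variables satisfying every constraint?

Unsatisfiable

From constraints 1, 3, and 4, v = w = z = y, so v = y. But constraint 13 says v ≠ y. Contradiction.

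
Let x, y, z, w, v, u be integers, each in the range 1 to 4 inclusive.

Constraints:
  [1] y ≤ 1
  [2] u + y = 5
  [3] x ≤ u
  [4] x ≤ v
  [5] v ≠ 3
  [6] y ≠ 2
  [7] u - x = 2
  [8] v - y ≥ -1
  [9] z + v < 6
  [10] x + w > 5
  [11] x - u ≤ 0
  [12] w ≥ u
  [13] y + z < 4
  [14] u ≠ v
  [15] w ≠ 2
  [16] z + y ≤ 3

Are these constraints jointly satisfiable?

One satisfying assignment is x = 2, y = 1, z = 1, w = 4, v = 2, u = 4.
For the less obvious constraints — constraint 2: u + y = 5; constraint 7: u - x = 2; constraint 8: v - y = 1 — and the others hold by inspection.

Satisfiable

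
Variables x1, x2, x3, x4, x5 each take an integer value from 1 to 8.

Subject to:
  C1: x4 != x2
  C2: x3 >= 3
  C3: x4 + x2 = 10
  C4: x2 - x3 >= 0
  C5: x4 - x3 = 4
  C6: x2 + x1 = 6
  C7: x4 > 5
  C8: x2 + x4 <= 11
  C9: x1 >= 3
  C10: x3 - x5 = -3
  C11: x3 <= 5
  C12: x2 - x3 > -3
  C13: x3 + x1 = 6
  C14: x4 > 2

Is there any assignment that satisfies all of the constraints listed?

Try x1 = 3, x2 = 3, x3 = 3, x4 = 7, x5 = 6.
Check constraint 3: x4 + x2 = 10; constraint 4: x2 - x3 = 0; constraint 5: x4 - x3 = 4. The remaining constraints are straightforward to verify.

Satisfiable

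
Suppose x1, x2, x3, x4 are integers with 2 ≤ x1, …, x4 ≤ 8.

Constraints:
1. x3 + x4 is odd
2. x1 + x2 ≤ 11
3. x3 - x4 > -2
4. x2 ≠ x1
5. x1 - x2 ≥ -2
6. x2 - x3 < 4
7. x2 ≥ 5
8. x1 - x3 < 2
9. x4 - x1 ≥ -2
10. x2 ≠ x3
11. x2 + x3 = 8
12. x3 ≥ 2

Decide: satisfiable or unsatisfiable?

Setting (x1, x2, x3, x4) = (4, 5, 3, 4) satisfies everything: constraint 2: x1 + x2 = 9; constraint 3: x3 - x4 = -1; constraint 5: x1 - x2 = -1, and the others follow.

Satisfiable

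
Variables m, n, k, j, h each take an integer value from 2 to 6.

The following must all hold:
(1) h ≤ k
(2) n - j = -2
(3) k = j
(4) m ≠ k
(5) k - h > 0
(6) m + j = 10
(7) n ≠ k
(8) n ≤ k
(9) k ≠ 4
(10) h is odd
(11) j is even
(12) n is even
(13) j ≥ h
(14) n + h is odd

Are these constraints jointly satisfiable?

Setting (m, n, k, j, h) = (4, 4, 6, 6, 3) satisfies everything: constraint 2: n - j = -2; constraint 5: k - h = 3, and the others follow.

Satisfiable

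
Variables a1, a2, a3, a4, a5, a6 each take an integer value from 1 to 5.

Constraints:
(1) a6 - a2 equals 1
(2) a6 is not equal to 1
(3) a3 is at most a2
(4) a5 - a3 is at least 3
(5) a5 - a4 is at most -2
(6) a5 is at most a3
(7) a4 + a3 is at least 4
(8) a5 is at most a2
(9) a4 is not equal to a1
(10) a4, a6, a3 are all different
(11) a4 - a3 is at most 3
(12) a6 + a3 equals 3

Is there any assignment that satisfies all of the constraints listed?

Unsatisfiable

Constraints 4, 5, and 11 give a5 − a3 ≥ 3, a3 − a4 ≥ -3, a4 − a5 ≥ 2.
Adding all 3 inequalities: the left sides telescope to 0, and the right sides sum to 3 + (-3) + 2 = 2. So 0 ≥ 2, which is false.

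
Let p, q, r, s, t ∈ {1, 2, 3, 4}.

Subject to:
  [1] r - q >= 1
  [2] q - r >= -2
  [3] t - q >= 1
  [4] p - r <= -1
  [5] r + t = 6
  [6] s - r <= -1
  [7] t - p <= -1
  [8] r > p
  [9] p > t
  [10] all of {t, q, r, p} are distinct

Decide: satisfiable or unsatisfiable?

Unsatisfiable

Constraints 2, 3, 4, and 7 give p − t ≥ 1, t − q ≥ 1, q − r ≥ -2, r − p ≥ 1.
Adding all 4 inequalities: the left sides telescope to 0, and the right sides sum to 1 + 1 + (-2) + 1 = 1. So 0 ≥ 1, which is false.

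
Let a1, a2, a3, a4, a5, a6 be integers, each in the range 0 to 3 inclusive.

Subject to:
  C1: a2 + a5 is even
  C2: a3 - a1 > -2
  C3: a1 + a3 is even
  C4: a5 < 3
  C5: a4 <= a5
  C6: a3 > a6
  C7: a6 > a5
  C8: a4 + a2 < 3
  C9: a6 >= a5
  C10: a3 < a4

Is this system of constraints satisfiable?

Unsatisfiable

Constraints 5, 6, 9, and 10 give a3 < a4, a4 ≤ a5, a5 ≤ a6, a6 < a3. Chaining: a3 < a4 ≤ a5 ≤ a6 < a3, which forces a3 < a3 — impossible.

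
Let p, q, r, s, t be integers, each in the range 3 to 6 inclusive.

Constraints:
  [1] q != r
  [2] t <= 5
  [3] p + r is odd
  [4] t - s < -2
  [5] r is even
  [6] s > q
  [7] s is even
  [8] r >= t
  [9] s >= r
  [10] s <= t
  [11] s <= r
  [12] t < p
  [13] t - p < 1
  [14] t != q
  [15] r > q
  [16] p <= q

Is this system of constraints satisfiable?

Unsatisfiable

Constraints 9, 10, 12, 15, and 16 give r ≤ s, s ≤ t, t < p, p ≤ q, q < r. Chaining: r ≤ s ≤ t < p ≤ q < r, which forces r < r — impossible.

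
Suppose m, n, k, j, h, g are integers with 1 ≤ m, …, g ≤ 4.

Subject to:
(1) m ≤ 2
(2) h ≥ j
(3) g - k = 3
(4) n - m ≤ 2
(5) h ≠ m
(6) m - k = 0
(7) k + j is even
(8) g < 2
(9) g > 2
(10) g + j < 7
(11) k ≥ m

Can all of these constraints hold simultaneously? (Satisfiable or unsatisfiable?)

Unsatisfiable

From constraint 9: g ≥ 3. From constraint 8: g ≤ 1. But 1 < 3, so no value of g works.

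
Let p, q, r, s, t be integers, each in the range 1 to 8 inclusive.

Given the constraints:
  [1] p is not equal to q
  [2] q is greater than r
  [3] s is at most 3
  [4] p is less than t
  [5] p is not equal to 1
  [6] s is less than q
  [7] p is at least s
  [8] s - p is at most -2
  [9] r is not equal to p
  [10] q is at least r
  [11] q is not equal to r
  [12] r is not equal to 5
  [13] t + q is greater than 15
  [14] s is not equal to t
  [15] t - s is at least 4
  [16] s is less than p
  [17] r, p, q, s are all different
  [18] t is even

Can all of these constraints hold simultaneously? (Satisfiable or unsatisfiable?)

Take p = 4, q = 8, r = 7, s = 1, t = 8. Then constraint 8: s - p = -3; constraint 13: t + q = 16, and every other listed constraint is also met.

Satisfiable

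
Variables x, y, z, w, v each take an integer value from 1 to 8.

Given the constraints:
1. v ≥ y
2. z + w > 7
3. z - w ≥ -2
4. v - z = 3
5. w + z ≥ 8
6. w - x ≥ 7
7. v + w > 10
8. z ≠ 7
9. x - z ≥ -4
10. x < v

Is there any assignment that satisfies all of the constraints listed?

Constraints 3, 6, and 9 give x − z ≥ -4, z − w ≥ -2, w − x ≥ 7.
Adding all 3 inequalities: the left sides telescope to 0, and the right sides sum to (-4) + (-2) + 7 = 1. So 0 ≥ 1, which is false.

Unsatisfiable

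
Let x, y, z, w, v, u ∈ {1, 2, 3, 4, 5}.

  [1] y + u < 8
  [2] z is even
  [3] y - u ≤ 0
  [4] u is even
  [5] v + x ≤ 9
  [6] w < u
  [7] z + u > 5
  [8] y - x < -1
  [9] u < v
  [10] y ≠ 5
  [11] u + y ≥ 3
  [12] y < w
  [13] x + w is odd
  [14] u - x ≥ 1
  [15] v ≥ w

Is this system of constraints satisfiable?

Satisfiable

Setting (x, y, z, w, v, u) = (3, 1, 2, 2, 5, 4) satisfies everything: constraint 1: y + u = 5; constraint 3: y - u = -3; constraint 5: v + x = 8, and the others follow.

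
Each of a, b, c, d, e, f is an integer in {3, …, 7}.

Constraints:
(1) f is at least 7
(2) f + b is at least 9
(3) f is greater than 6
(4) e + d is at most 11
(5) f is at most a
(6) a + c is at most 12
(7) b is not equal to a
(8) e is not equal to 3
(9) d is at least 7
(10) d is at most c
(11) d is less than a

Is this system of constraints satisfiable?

From constraints 1 and 5: a ≥ f ≥ 7. From constraints 9 and 10: c ≥ d ≥ 7. Hence a + c ≥ 14. But constraint 6 requires a + c ≤ 12, and 12 < 14. Contradiction.

Unsatisfiable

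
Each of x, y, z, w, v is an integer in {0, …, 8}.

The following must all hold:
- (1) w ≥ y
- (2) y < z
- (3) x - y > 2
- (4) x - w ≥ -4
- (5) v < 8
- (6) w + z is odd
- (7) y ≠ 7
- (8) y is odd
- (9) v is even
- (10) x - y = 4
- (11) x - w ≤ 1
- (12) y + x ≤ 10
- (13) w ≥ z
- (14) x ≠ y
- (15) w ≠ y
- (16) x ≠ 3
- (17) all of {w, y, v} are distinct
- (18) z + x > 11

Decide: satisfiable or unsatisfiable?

Satisfiable

Take x = 7, y = 3, z = 7, w = 8, v = 2. Then constraint 3: x - y = 4; constraint 4: x - w = -1, and every other listed constraint is also met.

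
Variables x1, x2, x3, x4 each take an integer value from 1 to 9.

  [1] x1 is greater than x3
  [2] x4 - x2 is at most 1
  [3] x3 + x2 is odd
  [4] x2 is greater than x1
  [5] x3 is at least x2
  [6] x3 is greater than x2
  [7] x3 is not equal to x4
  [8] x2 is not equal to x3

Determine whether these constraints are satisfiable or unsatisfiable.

Constraints 1, 4, and 6 give x3 < x1, x1 < x2, x2 < x3. Chaining: x3 < x1 < x2 < x3, which forces x3 < x3 — impossible.

Unsatisfiable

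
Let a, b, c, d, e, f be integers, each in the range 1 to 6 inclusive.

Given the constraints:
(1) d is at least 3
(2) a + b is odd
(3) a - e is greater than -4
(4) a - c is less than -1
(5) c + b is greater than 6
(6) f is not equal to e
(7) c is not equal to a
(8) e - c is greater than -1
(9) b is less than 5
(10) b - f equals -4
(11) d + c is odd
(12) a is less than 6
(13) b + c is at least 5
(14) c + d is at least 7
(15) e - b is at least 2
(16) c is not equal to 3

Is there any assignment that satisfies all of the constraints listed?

Try a = 4, b = 1, c = 6, d = 3, e = 6, f = 5.
Check constraint 3: a - e = -2; constraint 4: a - c = -2. The remaining constraints are straightforward to verify.

Satisfiable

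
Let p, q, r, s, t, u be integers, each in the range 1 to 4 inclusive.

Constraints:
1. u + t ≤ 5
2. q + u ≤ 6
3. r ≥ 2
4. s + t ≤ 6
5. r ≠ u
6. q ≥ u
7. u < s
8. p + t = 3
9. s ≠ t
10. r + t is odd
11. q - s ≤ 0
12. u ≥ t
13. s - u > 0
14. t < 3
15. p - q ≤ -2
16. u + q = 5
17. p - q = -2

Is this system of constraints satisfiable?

Satisfiable

Try p = 2, q = 4, r = 2, s = 4, t = 1, u = 1.
Check constraint 1: u + t = 2; constraint 2: q + u = 5; constraint 4: s + t = 5. The remaining constraints are straightforward to verify.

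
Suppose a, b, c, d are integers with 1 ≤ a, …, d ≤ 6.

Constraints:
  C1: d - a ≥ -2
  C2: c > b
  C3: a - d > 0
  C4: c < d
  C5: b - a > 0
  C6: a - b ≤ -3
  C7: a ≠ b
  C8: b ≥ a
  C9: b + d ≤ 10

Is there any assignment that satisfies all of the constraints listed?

Unsatisfiable

Constraints 2, 3, 4, and 5 give d < a, a < b, b < c, c < d. Chaining: d < a < b < c < d, which forces d < d — impossible.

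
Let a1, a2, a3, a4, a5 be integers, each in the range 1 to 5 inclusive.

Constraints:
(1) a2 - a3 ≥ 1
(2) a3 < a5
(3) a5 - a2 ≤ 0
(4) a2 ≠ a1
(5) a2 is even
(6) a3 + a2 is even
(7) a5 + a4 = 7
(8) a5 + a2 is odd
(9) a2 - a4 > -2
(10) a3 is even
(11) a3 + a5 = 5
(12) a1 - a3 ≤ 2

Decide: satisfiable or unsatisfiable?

Satisfiable

Take a1 = 3, a2 = 4, a3 = 2, a4 = 4, a5 = 3. Then constraint 1: a2 - a3 = 2; constraint 3: a5 - a2 = -1, and every other listed constraint is also met.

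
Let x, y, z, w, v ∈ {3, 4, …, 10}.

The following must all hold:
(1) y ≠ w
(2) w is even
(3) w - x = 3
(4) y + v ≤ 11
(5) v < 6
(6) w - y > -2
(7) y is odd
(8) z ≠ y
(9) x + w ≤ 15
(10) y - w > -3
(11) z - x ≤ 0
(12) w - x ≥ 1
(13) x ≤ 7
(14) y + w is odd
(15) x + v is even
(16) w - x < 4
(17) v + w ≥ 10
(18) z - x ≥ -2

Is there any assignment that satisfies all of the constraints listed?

The assignment x = 5, y = 7, z = 3, w = 8, v = 3 works:
  constraint 3 holds since w - x = 3.
  constraint 4 holds since y + v = 10.
The rest check out directly.

Satisfiable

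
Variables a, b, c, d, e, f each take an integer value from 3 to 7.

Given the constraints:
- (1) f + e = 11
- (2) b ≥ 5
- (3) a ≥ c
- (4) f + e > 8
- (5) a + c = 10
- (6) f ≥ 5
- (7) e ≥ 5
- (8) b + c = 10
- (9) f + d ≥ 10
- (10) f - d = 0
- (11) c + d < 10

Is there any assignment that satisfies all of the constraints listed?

Satisfiable

Try a = 7, b = 7, c = 3, d = 5, e = 6, f = 5.
Check constraint 1: f + e = 11; constraint 4: f + e = 11; constraint 5: a + c = 10. The remaining constraints are straightforward to verify.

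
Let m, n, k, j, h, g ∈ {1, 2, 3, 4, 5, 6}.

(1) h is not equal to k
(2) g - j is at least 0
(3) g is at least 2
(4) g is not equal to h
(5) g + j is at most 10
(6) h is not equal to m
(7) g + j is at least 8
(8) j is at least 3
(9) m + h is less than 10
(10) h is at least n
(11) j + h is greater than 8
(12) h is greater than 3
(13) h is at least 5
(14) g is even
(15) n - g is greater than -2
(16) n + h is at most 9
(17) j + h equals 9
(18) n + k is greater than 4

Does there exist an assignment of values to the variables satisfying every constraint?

The assignment m = 2, n = 3, k = 2, j = 4, h = 5, g = 4 works:
  constraint 2 holds since g - j = 0.
  constraint 5 holds since g + j = 8.
The rest check out directly.

Satisfiable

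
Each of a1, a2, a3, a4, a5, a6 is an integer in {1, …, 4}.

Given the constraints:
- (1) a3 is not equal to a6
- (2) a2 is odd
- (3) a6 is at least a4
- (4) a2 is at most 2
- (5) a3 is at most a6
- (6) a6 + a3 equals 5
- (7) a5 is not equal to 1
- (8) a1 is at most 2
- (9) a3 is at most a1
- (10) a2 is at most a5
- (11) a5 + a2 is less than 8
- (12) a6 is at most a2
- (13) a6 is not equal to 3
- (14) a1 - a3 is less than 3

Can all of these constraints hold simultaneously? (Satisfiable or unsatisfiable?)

Unsatisfiable

From constraints 4 and 12: a6 ≤ a2 ≤ 2. From constraints 8 and 9: a3 ≤ a1 ≤ 2. Hence a6 + a3 ≤ 4. But constraint 6 requires a6 + a3 = 5, and 5 > 4. Contradiction.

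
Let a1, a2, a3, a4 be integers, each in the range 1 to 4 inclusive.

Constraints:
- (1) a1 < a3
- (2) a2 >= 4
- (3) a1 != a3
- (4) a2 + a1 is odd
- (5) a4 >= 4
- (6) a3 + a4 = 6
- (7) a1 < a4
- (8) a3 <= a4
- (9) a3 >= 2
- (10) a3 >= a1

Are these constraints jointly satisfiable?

Satisfiable

Take a1 = 1, a2 = 4, a3 = 2, a4 = 4. Then constraint 4: a2 + a1 = 5 is odd; constraint 6: a3 + a4 = 6, and every other listed constraint is also met.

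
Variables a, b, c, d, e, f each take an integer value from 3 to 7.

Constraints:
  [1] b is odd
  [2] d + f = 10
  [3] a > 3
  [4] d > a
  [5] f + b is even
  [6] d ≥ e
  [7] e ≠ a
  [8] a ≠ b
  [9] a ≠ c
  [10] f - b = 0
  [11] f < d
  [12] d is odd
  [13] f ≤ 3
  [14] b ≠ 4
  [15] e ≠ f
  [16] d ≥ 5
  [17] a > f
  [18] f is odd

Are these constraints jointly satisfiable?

Satisfiable

Try a = 6, b = 3, c = 5, d = 7, e = 4, f = 3.
Check constraint 1: b = 3 is odd; constraint 2: d + f = 10; constraint 10: f - b = 0. The remaining constraints are straightforward to verify.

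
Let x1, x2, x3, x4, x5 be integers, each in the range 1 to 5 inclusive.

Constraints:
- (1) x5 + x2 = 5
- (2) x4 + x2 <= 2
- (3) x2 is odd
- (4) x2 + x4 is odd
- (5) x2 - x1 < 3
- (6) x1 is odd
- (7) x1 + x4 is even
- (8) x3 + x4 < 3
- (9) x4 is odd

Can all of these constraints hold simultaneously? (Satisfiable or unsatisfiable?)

Constraint 3 makes x2 odd and constraint 9 makes x4 odd, so x2 + x4 must be even. Constraint 4 says x2 + x4 is odd — contradiction.

Unsatisfiable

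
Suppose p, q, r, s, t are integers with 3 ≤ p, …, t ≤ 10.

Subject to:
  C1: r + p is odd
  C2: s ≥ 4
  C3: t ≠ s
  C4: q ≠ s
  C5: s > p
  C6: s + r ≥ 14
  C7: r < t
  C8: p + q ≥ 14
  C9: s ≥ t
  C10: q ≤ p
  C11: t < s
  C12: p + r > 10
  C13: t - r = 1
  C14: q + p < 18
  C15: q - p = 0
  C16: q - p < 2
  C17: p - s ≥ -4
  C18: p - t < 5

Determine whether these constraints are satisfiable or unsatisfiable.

Satisfiable

Try p = 8, q = 8, r = 5, s = 9, t = 6.
Check constraint 6: s + r = 14; constraint 8: p + q = 16; constraint 12: p + r = 13. The remaining constraints are straightforward to verify.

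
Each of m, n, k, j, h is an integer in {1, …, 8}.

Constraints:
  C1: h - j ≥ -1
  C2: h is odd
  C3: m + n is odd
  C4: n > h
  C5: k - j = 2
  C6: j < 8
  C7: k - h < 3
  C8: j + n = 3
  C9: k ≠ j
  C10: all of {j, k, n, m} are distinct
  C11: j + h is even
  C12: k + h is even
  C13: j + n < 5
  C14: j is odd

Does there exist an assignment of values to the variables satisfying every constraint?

Try m = 5, n = 2, k = 3, j = 1, h = 1.
Check constraint 1: h - j = 0; constraint 5: k - j = 2. The remaining constraints are straightforward to verify.

Satisfiable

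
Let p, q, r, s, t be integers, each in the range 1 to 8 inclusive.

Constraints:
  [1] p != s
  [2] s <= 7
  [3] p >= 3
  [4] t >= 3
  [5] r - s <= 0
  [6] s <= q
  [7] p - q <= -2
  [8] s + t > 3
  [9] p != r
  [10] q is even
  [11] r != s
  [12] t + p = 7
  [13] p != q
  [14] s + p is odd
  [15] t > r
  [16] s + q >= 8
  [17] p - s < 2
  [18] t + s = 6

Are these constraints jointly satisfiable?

Satisfiable

Take p = 4, q = 8, r = 2, s = 3, t = 3. Then constraint 5: r - s = -1; constraint 7: p - q = -4, and every other listed constraint is also met.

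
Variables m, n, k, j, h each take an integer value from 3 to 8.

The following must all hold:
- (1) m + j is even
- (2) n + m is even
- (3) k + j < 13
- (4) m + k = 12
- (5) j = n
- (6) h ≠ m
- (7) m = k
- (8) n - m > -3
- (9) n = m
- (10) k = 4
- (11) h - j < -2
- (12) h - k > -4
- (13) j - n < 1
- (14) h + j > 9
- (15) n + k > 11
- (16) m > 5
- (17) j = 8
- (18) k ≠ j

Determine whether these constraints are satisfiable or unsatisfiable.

Constraint 17 fixes j = 8 and constraint 10 fixes k = 4. Constraints 5, 7, and 9 give j = n = m = k, so j = k. But 8 ≠ 4 — contradiction.

Unsatisfiable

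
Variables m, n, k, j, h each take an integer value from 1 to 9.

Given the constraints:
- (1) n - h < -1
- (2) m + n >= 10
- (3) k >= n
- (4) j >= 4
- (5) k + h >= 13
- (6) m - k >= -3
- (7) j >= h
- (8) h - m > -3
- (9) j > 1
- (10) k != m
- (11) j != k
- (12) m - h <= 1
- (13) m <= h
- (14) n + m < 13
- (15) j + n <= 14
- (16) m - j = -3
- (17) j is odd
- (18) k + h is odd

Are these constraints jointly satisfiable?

One satisfying assignment is m = 6, n = 4, k = 7, j = 9, h = 6.
For the less obvious constraints — constraint 1: n - h = -2; constraint 2: m + n = 10; constraint 5: k + h = 13 — and the others hold by inspection.

Satisfiable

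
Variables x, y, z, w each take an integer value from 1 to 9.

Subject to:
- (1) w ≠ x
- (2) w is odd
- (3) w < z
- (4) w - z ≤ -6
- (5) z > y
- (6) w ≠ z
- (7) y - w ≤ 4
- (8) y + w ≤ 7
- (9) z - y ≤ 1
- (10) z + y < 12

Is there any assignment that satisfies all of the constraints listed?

Unsatisfiable

Constraints 4, 7, and 9 give y − z ≥ -1, z − w ≥ 6, w − y ≥ -4.
Adding all 3 inequalities: the left sides telescope to 0, and the right sides sum to (-1) + 6 + (-4) = 1. So 0 ≥ 1, which is false.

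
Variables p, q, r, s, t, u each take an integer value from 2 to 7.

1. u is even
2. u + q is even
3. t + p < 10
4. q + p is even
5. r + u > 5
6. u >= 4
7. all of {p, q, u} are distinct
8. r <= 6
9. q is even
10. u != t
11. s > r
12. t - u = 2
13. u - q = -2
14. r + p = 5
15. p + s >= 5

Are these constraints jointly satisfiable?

Take p = 2, q = 6, r = 3, s = 6, t = 6, u = 4. Then constraint 3: t + p = 8; constraint 5: r + u = 7, and every other listed constraint is also met.

Satisfiable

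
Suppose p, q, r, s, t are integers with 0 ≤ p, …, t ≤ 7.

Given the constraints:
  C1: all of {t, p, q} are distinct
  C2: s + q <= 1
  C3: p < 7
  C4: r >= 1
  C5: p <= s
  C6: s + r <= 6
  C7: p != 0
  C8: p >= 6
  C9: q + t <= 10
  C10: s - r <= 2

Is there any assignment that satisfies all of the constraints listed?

From constraints 5 and 8: s ≥ p ≥ 6. From constraint 4: r ≥ 1. Hence s + r ≥ 7. But constraint 6 requires s + r ≤ 6, and 6 < 7. Contradiction.

Unsatisfiable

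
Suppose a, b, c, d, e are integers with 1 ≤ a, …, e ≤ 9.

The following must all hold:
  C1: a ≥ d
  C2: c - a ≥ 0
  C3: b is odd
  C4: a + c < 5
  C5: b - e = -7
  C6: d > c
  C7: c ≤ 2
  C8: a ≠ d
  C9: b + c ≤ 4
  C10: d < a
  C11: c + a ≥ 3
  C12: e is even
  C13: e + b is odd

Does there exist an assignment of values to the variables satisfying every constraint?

Unsatisfiable

Constraints 2, 6, and 10 give d < a, a ≤ c, c < d. Chaining: d < a ≤ c < d, which forces d < d — impossible.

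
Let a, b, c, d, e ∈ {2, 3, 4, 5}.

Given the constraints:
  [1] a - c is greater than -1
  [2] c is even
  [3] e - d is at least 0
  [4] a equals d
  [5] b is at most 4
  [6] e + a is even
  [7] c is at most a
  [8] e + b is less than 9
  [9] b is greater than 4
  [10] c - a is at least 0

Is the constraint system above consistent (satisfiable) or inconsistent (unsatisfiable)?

From constraint 9: b ≥ 5. From constraint 5: b ≤ 4. But 4 < 5, so no value of b works.

Unsatisfiable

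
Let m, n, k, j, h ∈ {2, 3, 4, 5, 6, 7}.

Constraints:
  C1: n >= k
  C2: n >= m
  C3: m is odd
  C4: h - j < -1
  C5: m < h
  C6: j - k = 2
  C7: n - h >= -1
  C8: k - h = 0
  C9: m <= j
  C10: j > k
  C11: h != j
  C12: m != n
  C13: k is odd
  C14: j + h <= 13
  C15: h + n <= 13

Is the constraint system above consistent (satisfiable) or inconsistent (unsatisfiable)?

Satisfiable

Take m = 3, n = 5, k = 5, j = 7, h = 5. Then constraint 4: h - j = -2; constraint 6: j - k = 2, and every other listed constraint is also met.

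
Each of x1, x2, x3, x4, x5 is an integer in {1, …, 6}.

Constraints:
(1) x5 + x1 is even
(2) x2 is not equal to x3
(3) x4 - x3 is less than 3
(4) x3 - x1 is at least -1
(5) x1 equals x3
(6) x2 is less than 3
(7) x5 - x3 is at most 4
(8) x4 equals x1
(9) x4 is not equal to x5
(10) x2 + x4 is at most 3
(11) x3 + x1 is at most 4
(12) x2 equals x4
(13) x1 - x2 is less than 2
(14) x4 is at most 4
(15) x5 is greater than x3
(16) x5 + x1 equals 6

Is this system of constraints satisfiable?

From constraints 5, 8, and 12, x2 = x4 = x1 = x3, so x2 = x3. But constraint 2 says x2 ≠ x3. Contradiction.

Unsatisfiable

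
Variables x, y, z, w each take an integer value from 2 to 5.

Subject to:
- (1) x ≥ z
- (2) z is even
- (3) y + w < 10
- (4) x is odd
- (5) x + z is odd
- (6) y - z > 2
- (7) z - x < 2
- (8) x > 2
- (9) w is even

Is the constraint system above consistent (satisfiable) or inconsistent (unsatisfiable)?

Satisfiable

Try x = 3, y = 5, z = 2, w = 2.
Check constraint 3: y + w = 7; constraint 6: y - z = 3; constraint 7: z - x = -1. The remaining constraints are straightforward to verify.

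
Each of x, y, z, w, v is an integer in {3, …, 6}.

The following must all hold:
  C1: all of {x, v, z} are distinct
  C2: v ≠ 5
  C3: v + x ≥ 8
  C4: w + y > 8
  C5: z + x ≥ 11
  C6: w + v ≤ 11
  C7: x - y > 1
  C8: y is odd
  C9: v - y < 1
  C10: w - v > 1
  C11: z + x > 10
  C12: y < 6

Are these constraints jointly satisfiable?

Satisfiable

One satisfying assignment is x = 6, y = 3, z = 5, w = 6, v = 3.
For the less obvious constraints — constraint 3: v + x = 9; constraint 4: w + y = 9; constraint 5: z + x = 11 — and the others hold by inspection.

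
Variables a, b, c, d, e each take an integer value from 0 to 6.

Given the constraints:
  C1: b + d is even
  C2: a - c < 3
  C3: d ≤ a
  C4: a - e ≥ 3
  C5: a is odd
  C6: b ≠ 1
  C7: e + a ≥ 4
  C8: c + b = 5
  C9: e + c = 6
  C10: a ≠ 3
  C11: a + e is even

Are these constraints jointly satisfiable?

The assignment a = 5, b = 0, c = 5, d = 2, e = 1 works:
  constraint 2 holds since a - c = 0.
  constraint 4 holds since a - e = 4.
  constraint 7 holds since e + a = 6.
The rest check out directly.

Satisfiable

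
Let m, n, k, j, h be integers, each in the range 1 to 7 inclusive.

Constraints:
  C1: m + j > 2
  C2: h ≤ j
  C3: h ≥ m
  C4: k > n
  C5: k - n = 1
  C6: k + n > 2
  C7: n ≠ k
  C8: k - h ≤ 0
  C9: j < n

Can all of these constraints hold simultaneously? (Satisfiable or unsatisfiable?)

Constraints 2, 4, 8, and 9 give n < k, k ≤ h, h ≤ j, j < n. Chaining: n < k ≤ h ≤ j < n, which forces n < n — impossible.

Unsatisfiable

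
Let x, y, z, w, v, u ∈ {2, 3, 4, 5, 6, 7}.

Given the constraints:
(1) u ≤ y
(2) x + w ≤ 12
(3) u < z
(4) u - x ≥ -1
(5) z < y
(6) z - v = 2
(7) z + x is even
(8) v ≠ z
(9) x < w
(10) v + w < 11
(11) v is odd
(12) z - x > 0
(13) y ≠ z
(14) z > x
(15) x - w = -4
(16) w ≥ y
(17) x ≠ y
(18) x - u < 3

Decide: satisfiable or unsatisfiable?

Satisfiable

One satisfying assignment is x = 3, y = 7, z = 5, w = 7, v = 3, u = 3.
For the less obvious constraints — constraint 2: x + w = 10; constraint 4: u - x = 0; constraint 6: z - v = 2 — and the others hold by inspection.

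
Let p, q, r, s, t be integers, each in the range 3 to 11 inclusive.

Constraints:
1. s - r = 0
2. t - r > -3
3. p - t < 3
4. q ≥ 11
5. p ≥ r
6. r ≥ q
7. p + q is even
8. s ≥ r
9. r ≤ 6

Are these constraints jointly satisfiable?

From constraint 4: q ≥ 11. From constraints 6 and 9: q ≤ r and r ≤ 6, so q ≤ 6. But 6 < 11, so no value of q works.

Unsatisfiable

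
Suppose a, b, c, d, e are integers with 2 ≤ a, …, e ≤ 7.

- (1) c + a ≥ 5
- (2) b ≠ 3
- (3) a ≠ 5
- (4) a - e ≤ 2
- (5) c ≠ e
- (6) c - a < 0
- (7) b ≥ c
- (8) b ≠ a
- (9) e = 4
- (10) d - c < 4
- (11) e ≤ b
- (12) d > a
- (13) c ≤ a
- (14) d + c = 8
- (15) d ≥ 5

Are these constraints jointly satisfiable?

Satisfiable

The assignment a = 4, b = 7, c = 3, d = 5, e = 4 works:
  constraint 1 holds since c + a = 7.
  constraint 4 holds since a - e = 0.
  constraint 6 holds since c - a = -1.
The rest check out directly.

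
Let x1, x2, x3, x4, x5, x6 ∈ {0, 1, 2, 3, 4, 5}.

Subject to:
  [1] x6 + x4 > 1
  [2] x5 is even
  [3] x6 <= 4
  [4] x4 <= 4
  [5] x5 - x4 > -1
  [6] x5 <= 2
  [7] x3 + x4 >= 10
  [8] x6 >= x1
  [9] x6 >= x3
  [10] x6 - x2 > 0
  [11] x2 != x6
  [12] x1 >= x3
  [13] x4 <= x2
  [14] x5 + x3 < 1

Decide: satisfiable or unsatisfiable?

Unsatisfiable

From constraints 3 and 9: x3 ≤ x6 ≤ 4. From constraint 4: x4 ≤ 4. Hence x3 + x4 ≤ 8. But constraint 7 requires x3 + x4 ≥ 10, and 10 > 8. Contradiction.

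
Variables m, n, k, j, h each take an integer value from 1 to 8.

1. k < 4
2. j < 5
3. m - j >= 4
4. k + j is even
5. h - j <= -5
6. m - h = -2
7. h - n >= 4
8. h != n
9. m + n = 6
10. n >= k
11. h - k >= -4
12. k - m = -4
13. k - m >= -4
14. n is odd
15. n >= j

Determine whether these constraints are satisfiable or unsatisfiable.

Unsatisfiable

Constraints 3, 5, 11, and 13 give j − h ≥ 5, h − k ≥ -4, k − m ≥ -4, m − j ≥ 4.
Adding all 4 inequalities: the left sides telescope to 0, and the right sides sum to 5 + (-4) + (-4) + 4 = 1. So 0 ≥ 1, which is false.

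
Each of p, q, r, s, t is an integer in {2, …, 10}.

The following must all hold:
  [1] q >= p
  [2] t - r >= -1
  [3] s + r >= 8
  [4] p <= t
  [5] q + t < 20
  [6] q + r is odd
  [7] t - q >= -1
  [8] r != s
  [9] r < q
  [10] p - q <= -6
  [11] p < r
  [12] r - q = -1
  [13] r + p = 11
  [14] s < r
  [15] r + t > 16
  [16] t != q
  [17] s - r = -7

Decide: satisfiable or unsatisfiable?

Setting (p, q, r, s, t) = (2, 10, 9, 2, 9) satisfies everything: constraint 2: t - r = 0; constraint 3: s + r = 11, and the others follow.

Satisfiable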